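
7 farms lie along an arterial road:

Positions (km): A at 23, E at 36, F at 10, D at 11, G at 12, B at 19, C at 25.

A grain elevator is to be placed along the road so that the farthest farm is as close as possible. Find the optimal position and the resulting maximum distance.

location 23, max distance 13

The 1-center on a line is the midpoint of the two extreme points: leftmost at 10, rightmost at 36.
Optimal location = (10 + 36)/2 = 23; maximum distance = (36 − 10)/2 = 13.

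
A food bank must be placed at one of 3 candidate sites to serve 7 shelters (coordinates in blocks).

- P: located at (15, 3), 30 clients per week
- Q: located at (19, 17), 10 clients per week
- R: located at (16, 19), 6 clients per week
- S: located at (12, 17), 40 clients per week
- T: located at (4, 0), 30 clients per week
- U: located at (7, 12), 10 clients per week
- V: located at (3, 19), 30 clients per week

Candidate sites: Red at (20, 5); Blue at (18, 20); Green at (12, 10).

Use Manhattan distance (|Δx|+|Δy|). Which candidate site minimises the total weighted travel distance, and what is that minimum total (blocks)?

Total weighted distance at each candidate:
  Red (20, 5): total = 3008
  Blue (18, 20): total = 2708
  Green (12, 10): total = 1948
Minimum is at Green with total 1948 blocks.

Green, total 1948 blocks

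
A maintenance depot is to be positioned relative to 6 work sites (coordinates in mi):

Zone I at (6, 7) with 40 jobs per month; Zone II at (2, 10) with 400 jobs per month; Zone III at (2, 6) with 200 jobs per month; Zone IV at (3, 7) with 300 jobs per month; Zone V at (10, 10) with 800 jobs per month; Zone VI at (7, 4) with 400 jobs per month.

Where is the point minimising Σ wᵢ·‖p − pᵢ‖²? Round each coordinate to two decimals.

The minimiser of Σwᵢ‖p−pᵢ‖² is the weighted centroid p* = (Σwᵢpᵢ)/(Σwᵢ).
Σwᵢ = 2140.
Σwᵢxᵢ = 40·6 + 400·2 + 200·2 + 300·3 + 800·10 + 400·7 = 13140.
Σwᵢyᵢ = 40·7 + 400·10 + 200·6 + 300·7 + 800·10 + 400·4 = 17180.
x* = 13140/2140 = 6.14, y* = 17180/2140 = 8.03.

(6.14, 8.03)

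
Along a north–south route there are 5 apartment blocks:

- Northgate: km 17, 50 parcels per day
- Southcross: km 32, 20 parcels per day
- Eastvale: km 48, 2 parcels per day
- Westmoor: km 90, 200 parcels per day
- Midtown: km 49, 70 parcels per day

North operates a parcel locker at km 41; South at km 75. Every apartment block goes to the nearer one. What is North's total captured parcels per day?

142

The indifferent point is the midpoint (41+75)/2 = 58; apartment blocks left of it (closer to North at 41) go to North, those right go to South.
  Northgate at 17 (w=50) → North
  Southcross at 32 (w=20) → North
  Eastvale at 48 (w=2) → North
  Midtown at 49 (w=70) → North
  Westmoor at 90 (w=200) → South
North captures 142; South captures 200.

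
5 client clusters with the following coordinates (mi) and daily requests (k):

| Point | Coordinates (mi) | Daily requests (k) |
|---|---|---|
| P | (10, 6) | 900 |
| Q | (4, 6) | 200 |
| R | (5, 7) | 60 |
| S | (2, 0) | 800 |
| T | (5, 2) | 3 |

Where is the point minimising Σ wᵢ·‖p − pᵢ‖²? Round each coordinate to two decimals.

(5.97, 3.58)

The minimiser of Σwᵢ‖p−pᵢ‖² is the weighted centroid p* = (Σwᵢpᵢ)/(Σwᵢ).
Σwᵢ = 1963.
Σwᵢxᵢ = 900·10 + 200·4 + 60·5 + 800·2 + 3·5 = 11715.
Σwᵢyᵢ = 900·6 + 200·6 + 60·7 + 800·0 + 3·2 = 7026.
x* = 11715/1963 = 5.97, y* = 7026/1963 = 3.58.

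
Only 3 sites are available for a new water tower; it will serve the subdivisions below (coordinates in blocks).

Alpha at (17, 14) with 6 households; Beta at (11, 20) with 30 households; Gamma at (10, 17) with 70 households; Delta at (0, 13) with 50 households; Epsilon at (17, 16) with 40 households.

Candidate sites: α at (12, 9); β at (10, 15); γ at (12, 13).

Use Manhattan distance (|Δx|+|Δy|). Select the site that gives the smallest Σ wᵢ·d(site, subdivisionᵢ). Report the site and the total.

Total weighted distance at each candidate:
  α (12, 9): total = 2400
  β (10, 15): total = 1288
  γ (12, 13): total = 1616
Minimum is at β with total 1288 blocks.

β, total 1288 blocks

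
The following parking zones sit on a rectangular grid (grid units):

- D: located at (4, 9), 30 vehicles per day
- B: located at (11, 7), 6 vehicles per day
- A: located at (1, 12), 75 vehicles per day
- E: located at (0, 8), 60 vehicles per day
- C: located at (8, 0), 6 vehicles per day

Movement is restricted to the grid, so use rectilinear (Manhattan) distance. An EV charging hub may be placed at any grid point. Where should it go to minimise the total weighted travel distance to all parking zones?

Manhattan distance separates: Σwᵢ(|x−xᵢ|+|y−yᵢ|) = Σwᵢ|x−xᵢ| + Σwᵢ|y−yᵢ|, so x and y are optimised independently as 1-D weighted medians.
Total weight W = 177; half = 88.5.
x-coordinate, sorted with cumulative weight:
  x=0 (E, w=60) cum 60
  x=1 (A, w=75) cum 135  ← median
  x=4 (D, w=30) cum 165
  x=8 (C, w=6) cum 171
  x=11 (B, w=6) cum 177
⇒ x* = 1
y-coordinate, sorted with cumulative weight:
  y=0 (C, w=6) cum 6
  y=7 (B, w=6) cum 12
  y=8 (E, w=60) cum 72
  y=9 (D, w=30) cum 102  ← median
  y=12 (A, w=75) cum 177
⇒ y* = 9

(1, 9)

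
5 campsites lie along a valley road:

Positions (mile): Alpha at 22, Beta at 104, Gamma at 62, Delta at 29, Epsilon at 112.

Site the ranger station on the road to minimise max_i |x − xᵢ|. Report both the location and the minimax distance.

location 67, max distance 45

The 1-center on a line is the midpoint of the two extreme points: leftmost at 22, rightmost at 112.
Optimal location = (22 + 112)/2 = 67; maximum distance = (112 − 22)/2 = 45.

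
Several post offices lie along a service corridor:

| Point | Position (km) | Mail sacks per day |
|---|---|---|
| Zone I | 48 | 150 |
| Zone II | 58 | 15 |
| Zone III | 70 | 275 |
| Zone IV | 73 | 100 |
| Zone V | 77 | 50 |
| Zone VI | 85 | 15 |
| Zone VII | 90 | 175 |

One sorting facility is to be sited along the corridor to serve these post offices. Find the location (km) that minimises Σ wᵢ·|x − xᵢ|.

x = 70

For a sum of weighted absolute distances on a line, the optimum is the weighted median (not the mean). Total weight W = 780; half-weight = 390.
Sort by position and accumulate weight:
  km 48 (Zone I, w=150) → cum 150
  km 58 (Zone II, w=15) → cum 165
  km 70 (Zone III, w=275) → cum 440  ≥ 390 → median here
  km 73 (Zone IV, w=100) → cum 540
  km 77 (Zone V, w=50) → cum 590
  km 85 (Zone VI, w=15) → cum 605
  km 90 (Zone VII, w=175) → cum 780
Optimal location: km 70.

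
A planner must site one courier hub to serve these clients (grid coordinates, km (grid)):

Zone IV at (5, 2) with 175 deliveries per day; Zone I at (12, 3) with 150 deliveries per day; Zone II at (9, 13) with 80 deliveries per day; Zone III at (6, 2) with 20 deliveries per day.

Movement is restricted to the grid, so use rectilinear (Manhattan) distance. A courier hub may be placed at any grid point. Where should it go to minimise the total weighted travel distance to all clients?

Manhattan distance separates: Σwᵢ(|x−xᵢ|+|y−yᵢ|) = Σwᵢ|x−xᵢ| + Σwᵢ|y−yᵢ|, so x and y are optimised independently as 1-D weighted medians.
Total weight W = 425; half = 212.5.
x-coordinate, sorted with cumulative weight:
  x=5 (Zone IV, w=175) cum 175
  x=6 (Zone III, w=20) cum 195
  x=9 (Zone II, w=80) cum 275  ← median
  x=12 (Zone I, w=150) cum 425
⇒ x* = 9
y-coordinate, sorted with cumulative weight:
  y=2 (Zone IV, w=175) cum 175
  y=2 (Zone III, w=20) cum 195
  y=3 (Zone I, w=150) cum 345  ← median
  y=13 (Zone II, w=80) cum 425
⇒ y* = 3

(9, 3)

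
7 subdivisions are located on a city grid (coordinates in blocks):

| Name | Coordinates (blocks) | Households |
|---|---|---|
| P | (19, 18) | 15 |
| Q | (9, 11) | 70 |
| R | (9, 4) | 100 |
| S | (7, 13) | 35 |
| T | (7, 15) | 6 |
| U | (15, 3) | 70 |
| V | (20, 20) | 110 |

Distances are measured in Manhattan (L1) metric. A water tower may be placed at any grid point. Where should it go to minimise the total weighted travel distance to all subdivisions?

Manhattan distance separates: Σwᵢ(|x−xᵢ|+|y−yᵢ|) = Σwᵢ|x−xᵢ| + Σwᵢ|y−yᵢ|, so x and y are optimised independently as 1-D weighted medians.
Total weight W = 406; half = 203.
x-coordinate, sorted with cumulative weight:
  x=7 (S, w=35) cum 35
  x=7 (T, w=6) cum 41
  x=9 (Q, w=70) cum 111
  x=9 (R, w=100) cum 211  ← median
  x=15 (U, w=70) cum 281
  x=19 (P, w=15) cum 296
  x=20 (V, w=110) cum 406
⇒ x* = 9
y-coordinate, sorted with cumulative weight:
  y=3 (U, w=70) cum 70
  y=4 (R, w=100) cum 170
  y=11 (Q, w=70) cum 240  ← median
  y=13 (S, w=35) cum 275
  y=15 (T, w=6) cum 281
  y=18 (P, w=15) cum 296
  y=20 (V, w=110) cum 406
⇒ y* = 11

(9, 11)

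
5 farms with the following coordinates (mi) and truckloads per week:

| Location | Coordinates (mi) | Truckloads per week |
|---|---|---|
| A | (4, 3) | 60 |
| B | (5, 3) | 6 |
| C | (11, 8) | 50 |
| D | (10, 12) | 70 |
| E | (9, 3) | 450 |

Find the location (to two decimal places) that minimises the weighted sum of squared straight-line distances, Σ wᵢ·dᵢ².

(8.76, 4.38)

The minimiser of Σwᵢ‖p−pᵢ‖² is the weighted centroid p* = (Σwᵢpᵢ)/(Σwᵢ).
Σwᵢ = 636.
Σwᵢxᵢ = 60·4 + 6·5 + 50·11 + 70·10 + 450·9 = 5570.
Σwᵢyᵢ = 60·3 + 6·3 + 50·8 + 70·12 + 450·3 = 2788.
x* = 5570/636 = 8.76, y* = 2788/636 = 4.38.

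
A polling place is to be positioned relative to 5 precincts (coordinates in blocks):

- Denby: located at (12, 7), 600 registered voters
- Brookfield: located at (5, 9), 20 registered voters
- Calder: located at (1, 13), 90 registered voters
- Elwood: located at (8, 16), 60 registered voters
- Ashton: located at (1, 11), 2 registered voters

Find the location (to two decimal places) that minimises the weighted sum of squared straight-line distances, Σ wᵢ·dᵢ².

The minimiser of Σwᵢ‖p−pᵢ‖² is the weighted centroid p* = (Σwᵢpᵢ)/(Σwᵢ).
Σwᵢ = 772.
Σwᵢxᵢ = 600·12 + 20·5 + 90·1 + 60·8 + 2·1 = 7872.
Σwᵢyᵢ = 600·7 + 20·9 + 90·13 + 60·16 + 2·11 = 6532.
x* = 7872/772 = 10.20, y* = 6532/772 = 8.46.

(10.20, 8.46)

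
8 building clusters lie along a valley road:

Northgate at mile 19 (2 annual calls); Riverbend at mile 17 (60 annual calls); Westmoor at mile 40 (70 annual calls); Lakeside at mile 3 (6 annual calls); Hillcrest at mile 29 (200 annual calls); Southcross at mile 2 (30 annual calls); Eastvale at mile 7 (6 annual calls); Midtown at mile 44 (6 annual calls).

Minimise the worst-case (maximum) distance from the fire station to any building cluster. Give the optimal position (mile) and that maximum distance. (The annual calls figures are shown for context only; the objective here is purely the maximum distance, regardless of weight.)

location 23, max distance 21

The 1-center on a line is the midpoint of the two extreme points: leftmost at 2, rightmost at 44.
Optimal location = (2 + 44)/2 = 23; maximum distance = (44 − 2)/2 = 21.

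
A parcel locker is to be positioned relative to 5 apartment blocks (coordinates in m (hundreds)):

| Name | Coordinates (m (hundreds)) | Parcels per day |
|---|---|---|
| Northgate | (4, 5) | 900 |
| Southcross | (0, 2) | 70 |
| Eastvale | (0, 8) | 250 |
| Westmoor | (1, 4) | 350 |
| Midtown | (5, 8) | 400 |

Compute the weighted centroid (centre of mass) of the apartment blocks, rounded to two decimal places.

The minimiser of Σwᵢ‖p−pᵢ‖² is the weighted centroid p* = (Σwᵢpᵢ)/(Σwᵢ).
Σwᵢ = 1970.
Σwᵢxᵢ = 900·4 + 70·0 + 250·0 + 350·1 + 400·5 = 5950.
Σwᵢyᵢ = 900·5 + 70·2 + 250·8 + 350·4 + 400·8 = 11240.
x* = 5950/1970 = 3.02, y* = 11240/1970 = 5.71.

(3.02, 5.71)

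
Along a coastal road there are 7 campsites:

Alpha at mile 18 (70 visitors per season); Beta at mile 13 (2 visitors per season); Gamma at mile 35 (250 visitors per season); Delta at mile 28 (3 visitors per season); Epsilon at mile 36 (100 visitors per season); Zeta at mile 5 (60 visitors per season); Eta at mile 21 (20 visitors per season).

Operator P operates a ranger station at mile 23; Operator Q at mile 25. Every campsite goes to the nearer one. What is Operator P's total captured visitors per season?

The indifferent point is the midpoint (23+25)/2 = 24; campsites left of it (closer to Operator P at 23) go to Operator P, those right go to Operator Q.
  Zeta at 5 (w=60) → Operator P
  Beta at 13 (w=2) → Operator P
  Alpha at 18 (w=70) → Operator P
  Eta at 21 (w=20) → Operator P
  Delta at 28 (w=3) → Operator Q
  Gamma at 35 (w=250) → Operator Q
  Epsilon at 36 (w=100) → Operator Q
Operator P captures 152; Operator Q captures 353.

152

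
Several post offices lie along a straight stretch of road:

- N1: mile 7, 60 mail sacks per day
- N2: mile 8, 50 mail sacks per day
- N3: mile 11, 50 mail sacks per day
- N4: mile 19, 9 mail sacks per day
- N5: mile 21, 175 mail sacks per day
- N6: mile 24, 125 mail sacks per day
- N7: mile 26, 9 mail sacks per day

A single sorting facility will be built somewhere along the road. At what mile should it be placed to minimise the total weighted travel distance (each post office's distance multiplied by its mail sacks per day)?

x = 21

For a sum of weighted absolute distances on a line, the optimum is the weighted median (not the mean). Total weight W = 478; half-weight = 239.
Sort by position and accumulate weight:
  mile 7 (N1, w=60) → cum 60
  mile 8 (N2, w=50) → cum 110
  mile 11 (N3, w=50) → cum 160
  mile 19 (N4, w=9) → cum 169
  mile 21 (N5, w=175) → cum 344  ≥ 239 → median here
  mile 24 (N6, w=125) → cum 469
  mile 26 (N7, w=9) → cum 478
Optimal location: mile 21.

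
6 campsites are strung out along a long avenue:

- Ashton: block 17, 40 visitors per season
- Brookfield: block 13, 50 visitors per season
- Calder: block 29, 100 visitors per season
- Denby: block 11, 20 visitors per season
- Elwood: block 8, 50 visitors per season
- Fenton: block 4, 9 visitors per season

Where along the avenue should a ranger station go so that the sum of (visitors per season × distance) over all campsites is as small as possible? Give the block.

For a sum of weighted absolute distances on a line, the optimum is the weighted median (not the mean). Total weight W = 269; half-weight = 134.5.
Sort by position and accumulate weight:
  block 4 (Fenton, w=9) → cum 9
  block 8 (Elwood, w=50) → cum 59
  block 11 (Denby, w=20) → cum 79
  block 13 (Brookfield, w=50) → cum 129
  block 17 (Ashton, w=40) → cum 169  ≥ 134.5 → median here
  block 29 (Calder, w=100) → cum 269
Optimal location: block 17.

x = 17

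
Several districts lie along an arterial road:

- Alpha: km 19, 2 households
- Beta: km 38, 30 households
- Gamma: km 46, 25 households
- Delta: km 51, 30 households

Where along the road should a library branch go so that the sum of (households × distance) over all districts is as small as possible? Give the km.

x = 46

For a sum of weighted absolute distances on a line, the optimum is the weighted median (not the mean). Total weight W = 87; half-weight = 43.5.
Sort by position and accumulate weight:
  km 19 (Alpha, w=2) → cum 2
  km 38 (Beta, w=30) → cum 32
  km 46 (Gamma, w=25) → cum 57  ≥ 43.5 → median here
  km 51 (Delta, w=30) → cum 87
Optimal location: km 46.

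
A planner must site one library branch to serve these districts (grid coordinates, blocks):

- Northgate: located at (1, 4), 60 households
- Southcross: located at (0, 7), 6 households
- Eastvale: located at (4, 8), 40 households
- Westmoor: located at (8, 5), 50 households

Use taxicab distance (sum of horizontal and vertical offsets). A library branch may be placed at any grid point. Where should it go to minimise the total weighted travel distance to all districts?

Manhattan distance separates: Σwᵢ(|x−xᵢ|+|y−yᵢ|) = Σwᵢ|x−xᵢ| + Σwᵢ|y−yᵢ|, so x and y are optimised independently as 1-D weighted medians.
Total weight W = 156; half = 78.
x-coordinate, sorted with cumulative weight:
  x=0 (Southcross, w=6) cum 6
  x=1 (Northgate, w=60) cum 66
  x=4 (Eastvale, w=40) cum 106  ← median
  x=8 (Westmoor, w=50) cum 156
⇒ x* = 4
y-coordinate, sorted with cumulative weight:
  y=4 (Northgate, w=60) cum 60
  y=5 (Westmoor, w=50) cum 110  ← median
  y=7 (Southcross, w=6) cum 116
  y=8 (Eastvale, w=40) cum 156
⇒ y* = 5

(4, 5)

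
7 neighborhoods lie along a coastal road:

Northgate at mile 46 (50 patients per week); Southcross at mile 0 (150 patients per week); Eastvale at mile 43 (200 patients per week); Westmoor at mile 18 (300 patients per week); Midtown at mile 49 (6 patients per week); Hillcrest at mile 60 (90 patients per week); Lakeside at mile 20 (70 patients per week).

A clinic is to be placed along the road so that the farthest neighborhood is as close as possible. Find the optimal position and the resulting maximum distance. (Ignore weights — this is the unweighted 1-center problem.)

location 30, max distance 30

The 1-center on a line is the midpoint of the two extreme points: leftmost at 0, rightmost at 60.
Optimal location = (0 + 60)/2 = 30; maximum distance = (60 − 0)/2 = 30.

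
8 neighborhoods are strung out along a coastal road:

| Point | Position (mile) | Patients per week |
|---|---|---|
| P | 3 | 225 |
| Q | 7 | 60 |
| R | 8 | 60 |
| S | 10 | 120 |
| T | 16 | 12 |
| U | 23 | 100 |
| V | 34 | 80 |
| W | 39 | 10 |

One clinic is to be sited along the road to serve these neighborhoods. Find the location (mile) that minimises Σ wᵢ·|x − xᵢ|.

For a sum of weighted absolute distances on a line, the optimum is the weighted median (not the mean). Total weight W = 667; half-weight = 333.5.
Sort by position and accumulate weight:
  mile 3 (P, w=225) → cum 225
  mile 7 (Q, w=60) → cum 285
  mile 8 (R, w=60) → cum 345  ≥ 333.5 → median here
  mile 10 (S, w=120) → cum 465
  mile 16 (T, w=12) → cum 477
  mile 23 (U, w=100) → cum 577
  mile 34 (V, w=80) → cum 657
  mile 39 (W, w=10) → cum 667
Optimal location: mile 8.

x = 8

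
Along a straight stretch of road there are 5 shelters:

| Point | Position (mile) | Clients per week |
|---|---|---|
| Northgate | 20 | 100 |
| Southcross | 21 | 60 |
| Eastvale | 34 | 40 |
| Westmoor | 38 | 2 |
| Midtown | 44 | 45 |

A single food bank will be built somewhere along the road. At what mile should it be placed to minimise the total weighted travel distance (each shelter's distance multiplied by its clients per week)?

x = 21

For a sum of weighted absolute distances on a line, the optimum is the weighted median (not the mean). Total weight W = 247; half-weight = 123.5.
Sort by position and accumulate weight:
  mile 20 (Northgate, w=100) → cum 100
  mile 21 (Southcross, w=60) → cum 160  ≥ 123.5 → median here
  mile 34 (Eastvale, w=40) → cum 200
  mile 38 (Westmoor, w=2) → cum 202
  mile 44 (Midtown, w=45) → cum 247
Optimal location: mile 21.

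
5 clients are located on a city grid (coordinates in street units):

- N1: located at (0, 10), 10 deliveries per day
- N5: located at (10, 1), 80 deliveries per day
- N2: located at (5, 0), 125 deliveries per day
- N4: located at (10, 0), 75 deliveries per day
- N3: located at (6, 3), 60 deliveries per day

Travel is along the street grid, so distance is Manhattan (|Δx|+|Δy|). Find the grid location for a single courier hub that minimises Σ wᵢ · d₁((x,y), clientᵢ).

Manhattan distance separates: Σwᵢ(|x−xᵢ|+|y−yᵢ|) = Σwᵢ|x−xᵢ| + Σwᵢ|y−yᵢ|, so x and y are optimised independently as 1-D weighted medians.
Total weight W = 350; half = 175.
x-coordinate, sorted with cumulative weight:
  x=0 (N1, w=10) cum 10
  x=5 (N2, w=125) cum 135
  x=6 (N3, w=60) cum 195  ← median
  x=10 (N5, w=80) cum 275
  x=10 (N4, w=75) cum 350
⇒ x* = 6
y-coordinate, sorted with cumulative weight:
  y=0 (N2, w=125) cum 125
  y=0 (N4, w=75) cum 200  ← median
  y=1 (N5, w=80) cum 280
  y=3 (N3, w=60) cum 340
  y=10 (N1, w=10) cum 350
⇒ y* = 0

(6, 0)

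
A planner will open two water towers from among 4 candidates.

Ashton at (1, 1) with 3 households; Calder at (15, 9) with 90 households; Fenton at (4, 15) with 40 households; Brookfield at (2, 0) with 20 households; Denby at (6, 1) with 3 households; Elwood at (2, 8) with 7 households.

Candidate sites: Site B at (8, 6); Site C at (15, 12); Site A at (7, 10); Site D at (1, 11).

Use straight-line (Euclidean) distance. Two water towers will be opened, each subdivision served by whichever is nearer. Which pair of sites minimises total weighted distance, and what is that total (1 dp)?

Evaluate every pair (each demand assigned to the nearer of the two):
  {Site C, Site D}: total = 776.6
  {Site C, Site A}: total = 824.2
  {Site B, Site C}: total = 919.9
  {Site B, Site D}: total = 1119.2
  {Site B, Site A}: total = 1168.0
  {Site A, Site D}: total = 1225.8
Best pair: {Site C, Site D} with total 776.6.

{Site C, Site D}, total 776.6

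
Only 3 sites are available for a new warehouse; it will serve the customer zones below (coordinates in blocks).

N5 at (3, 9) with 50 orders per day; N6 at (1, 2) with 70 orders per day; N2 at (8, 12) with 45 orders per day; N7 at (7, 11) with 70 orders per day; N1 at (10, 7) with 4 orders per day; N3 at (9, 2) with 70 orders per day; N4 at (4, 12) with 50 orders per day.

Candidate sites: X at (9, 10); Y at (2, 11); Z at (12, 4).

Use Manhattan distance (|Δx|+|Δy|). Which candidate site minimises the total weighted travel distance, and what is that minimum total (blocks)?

X, total 2741 blocks

Total weighted distance at each candidate:
  X (9, 10): total = 2741
  Y (2, 11): total = 2833
  Z (12, 4): total = 4160
Minimum is at X with total 2741 blocks.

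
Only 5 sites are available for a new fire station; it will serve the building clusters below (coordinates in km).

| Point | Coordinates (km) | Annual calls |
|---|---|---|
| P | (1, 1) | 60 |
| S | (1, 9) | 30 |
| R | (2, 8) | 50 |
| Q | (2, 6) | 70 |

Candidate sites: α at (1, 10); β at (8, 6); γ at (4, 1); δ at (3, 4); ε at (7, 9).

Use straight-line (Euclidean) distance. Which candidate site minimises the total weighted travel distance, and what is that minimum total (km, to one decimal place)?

δ, total 740.6 km

Total weighted distance at each candidate:
  α (1, 10): total = 970.4
  β (8, 6): total = 1480.8
  γ (4, 1): total = 1177.3
  δ (3, 4): total = 740.6
  ε (7, 9): total = 1443.1
Minimum is at δ with total 740.6 km.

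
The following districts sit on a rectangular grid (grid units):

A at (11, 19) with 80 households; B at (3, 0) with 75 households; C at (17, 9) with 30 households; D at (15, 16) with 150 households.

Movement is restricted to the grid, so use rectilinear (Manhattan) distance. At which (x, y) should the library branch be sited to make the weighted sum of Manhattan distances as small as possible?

(15, 16)

Manhattan distance separates: Σwᵢ(|x−xᵢ|+|y−yᵢ|) = Σwᵢ|x−xᵢ| + Σwᵢ|y−yᵢ|, so x and y are optimised independently as 1-D weighted medians.
Total weight W = 335; half = 167.5.
x-coordinate, sorted with cumulative weight:
  x=3 (B, w=75) cum 75
  x=11 (A, w=80) cum 155
  x=15 (D, w=150) cum 305  ← median
  x=17 (C, w=30) cum 335
⇒ x* = 15
y-coordinate, sorted with cumulative weight:
  y=0 (B, w=75) cum 75
  y=9 (C, w=30) cum 105
  y=16 (D, w=150) cum 255  ← median
  y=19 (A, w=80) cum 335
⇒ y* = 16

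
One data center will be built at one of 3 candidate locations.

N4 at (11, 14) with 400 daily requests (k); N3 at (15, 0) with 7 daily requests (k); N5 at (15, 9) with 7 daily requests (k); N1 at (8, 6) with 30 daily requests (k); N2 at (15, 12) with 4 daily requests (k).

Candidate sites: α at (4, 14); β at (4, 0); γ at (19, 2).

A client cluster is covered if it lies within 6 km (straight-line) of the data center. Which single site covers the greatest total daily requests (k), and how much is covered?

Coverage radius r = 6 km; a point is covered iff (Δx)²+(Δy)² ≤ 6² = 36.
  α (4, 14): covers {none} → 0
  β (4, 0): covers {none} → 0
  γ (19, 2): covers {N3} → 7
Maximum coverage at γ: 7 daily requests (k).

γ, covering 7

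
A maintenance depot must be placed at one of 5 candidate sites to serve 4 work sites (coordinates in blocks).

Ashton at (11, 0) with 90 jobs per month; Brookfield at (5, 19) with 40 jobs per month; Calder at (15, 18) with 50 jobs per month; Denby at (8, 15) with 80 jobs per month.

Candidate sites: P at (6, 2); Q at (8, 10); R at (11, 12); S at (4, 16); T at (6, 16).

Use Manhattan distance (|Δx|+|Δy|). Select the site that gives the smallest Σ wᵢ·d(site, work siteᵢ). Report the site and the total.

Total weighted distance at each candidate:
  P (6, 2): total = 3800
  Q (8, 10): total = 2800
  R (11, 12): total = 2580
  S (4, 16): total = 3280
  T (6, 16): total = 2840
Minimum is at R with total 2580 blocks.

R, total 2580 blocks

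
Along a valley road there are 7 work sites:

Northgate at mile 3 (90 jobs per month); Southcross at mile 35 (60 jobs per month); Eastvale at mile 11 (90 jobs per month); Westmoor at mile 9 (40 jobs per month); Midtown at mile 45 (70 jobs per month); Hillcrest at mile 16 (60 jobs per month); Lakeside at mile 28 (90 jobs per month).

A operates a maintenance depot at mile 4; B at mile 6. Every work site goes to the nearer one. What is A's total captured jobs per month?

The indifferent point is the midpoint (4+6)/2 = 5; work sites left of it (closer to A at 4) go to A, those right go to B.
  Northgate at 3 (w=90) → A
  Westmoor at 9 (w=40) → B
  Eastvale at 11 (w=90) → B
  Hillcrest at 16 (w=60) → B
  Lakeside at 28 (w=90) → B
  Southcross at 35 (w=60) → B
  Midtown at 45 (w=70) → B
A captures 90; B captures 410.

90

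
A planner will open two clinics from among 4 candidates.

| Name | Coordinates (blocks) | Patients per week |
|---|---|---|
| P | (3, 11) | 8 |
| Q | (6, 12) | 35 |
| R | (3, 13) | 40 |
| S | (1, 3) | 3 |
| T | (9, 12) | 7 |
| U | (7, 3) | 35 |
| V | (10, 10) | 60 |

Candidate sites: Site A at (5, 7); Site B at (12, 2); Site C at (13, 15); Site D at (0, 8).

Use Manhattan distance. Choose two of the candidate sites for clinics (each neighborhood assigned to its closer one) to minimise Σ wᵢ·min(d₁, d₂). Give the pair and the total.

Evaluate every pair (each demand assigned to the nearer of the two):
  {Site A, Site C}: total = 1341
  {Site A, Site D}: total = 1349
  {Site A, Site B}: total = 1355
  {Site B, Site D}: total = 1637
  {Site C, Site D}: total = 1685
  {Site B, Site C}: total = 1717
Best pair: {Site A, Site C} with total 1341.

{Site A, Site C}, total 1341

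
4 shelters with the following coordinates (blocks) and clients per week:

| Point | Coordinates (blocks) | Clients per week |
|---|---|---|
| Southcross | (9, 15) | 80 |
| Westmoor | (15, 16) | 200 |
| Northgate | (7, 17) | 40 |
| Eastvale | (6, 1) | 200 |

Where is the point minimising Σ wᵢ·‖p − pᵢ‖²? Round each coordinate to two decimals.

The minimiser of Σwᵢ‖p−pᵢ‖² is the weighted centroid p* = (Σwᵢpᵢ)/(Σwᵢ).
Σwᵢ = 520.
Σwᵢxᵢ = 80·9 + 200·15 + 40·7 + 200·6 = 5200.
Σwᵢyᵢ = 80·15 + 200·16 + 40·17 + 200·1 = 5280.
x* = 5200/520 = 10.00, y* = 5280/520 = 10.15.

(10.00, 10.15)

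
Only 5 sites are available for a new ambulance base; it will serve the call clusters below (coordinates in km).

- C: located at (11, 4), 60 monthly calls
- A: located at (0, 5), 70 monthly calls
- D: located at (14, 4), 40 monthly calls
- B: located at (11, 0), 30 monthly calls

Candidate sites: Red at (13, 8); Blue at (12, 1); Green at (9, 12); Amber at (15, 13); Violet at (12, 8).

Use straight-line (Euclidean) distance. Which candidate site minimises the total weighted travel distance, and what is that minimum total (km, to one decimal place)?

Blue, total 1261.8 km

Total weighted distance at each candidate:
  Red (13, 8): total = 1614.6
  Blue (12, 1): total = 1261.8
  Green (9, 12): total = 2035.2
  Amber (15, 13): total = 2551.2
  Violet (12, 8): total = 1534.0
Minimum is at Blue with total 1261.8 km.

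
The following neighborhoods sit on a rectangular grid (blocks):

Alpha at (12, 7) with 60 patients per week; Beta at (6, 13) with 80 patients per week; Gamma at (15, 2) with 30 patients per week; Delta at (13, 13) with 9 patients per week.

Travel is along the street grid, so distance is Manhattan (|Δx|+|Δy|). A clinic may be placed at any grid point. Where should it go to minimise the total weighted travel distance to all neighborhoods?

Manhattan distance separates: Σwᵢ(|x−xᵢ|+|y−yᵢ|) = Σwᵢ|x−xᵢ| + Σwᵢ|y−yᵢ|, so x and y are optimised independently as 1-D weighted medians.
Total weight W = 179; half = 89.5.
x-coordinate, sorted with cumulative weight:
  x=6 (Beta, w=80) cum 80
  x=12 (Alpha, w=60) cum 140  ← median
  x=13 (Delta, w=9) cum 149
  x=15 (Gamma, w=30) cum 179
⇒ x* = 12
y-coordinate, sorted with cumulative weight:
  y=2 (Gamma, w=30) cum 30
  y=7 (Alpha, w=60) cum 90  ← median
  y=13 (Beta, w=80) cum 170
  y=13 (Delta, w=9) cum 179
⇒ y* = 7

(12, 7)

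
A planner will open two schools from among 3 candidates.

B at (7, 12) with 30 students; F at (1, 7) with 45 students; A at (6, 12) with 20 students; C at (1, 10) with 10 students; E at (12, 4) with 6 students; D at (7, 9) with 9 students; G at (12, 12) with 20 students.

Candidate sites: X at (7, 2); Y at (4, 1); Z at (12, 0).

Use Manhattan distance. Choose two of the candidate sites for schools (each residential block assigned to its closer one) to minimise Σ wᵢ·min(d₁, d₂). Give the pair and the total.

Evaluate every pair (each demand assigned to the nearer of the two):
  {X, Y}: total = 1450
  {X, Z}: total = 1482
  {Y, Z}: total = 1568
Best pair: {X, Y} with total 1450.

{X, Y}, total 1450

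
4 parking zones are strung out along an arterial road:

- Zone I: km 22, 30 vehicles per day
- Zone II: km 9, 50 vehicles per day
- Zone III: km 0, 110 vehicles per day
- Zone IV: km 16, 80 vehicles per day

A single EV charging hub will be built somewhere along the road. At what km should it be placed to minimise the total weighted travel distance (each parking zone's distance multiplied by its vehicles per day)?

x = 9

For a sum of weighted absolute distances on a line, the optimum is the weighted median (not the mean). Total weight W = 270; half-weight = 135.
Sort by position and accumulate weight:
  km 0 (Zone III, w=110) → cum 110
  km 9 (Zone II, w=50) → cum 160  ≥ 135 → median here
  km 16 (Zone IV, w=80) → cum 240
  km 22 (Zone I, w=30) → cum 270
Optimal location: km 9.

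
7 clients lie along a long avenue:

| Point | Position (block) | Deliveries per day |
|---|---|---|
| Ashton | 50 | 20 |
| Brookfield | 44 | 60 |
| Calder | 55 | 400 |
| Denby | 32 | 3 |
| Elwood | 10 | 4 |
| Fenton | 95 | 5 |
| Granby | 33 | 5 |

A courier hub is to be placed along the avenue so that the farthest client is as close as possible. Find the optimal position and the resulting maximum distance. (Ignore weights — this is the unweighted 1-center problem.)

The 1-center on a line is the midpoint of the two extreme points: leftmost at 10, rightmost at 95.
Optimal location = (10 + 95)/2 = 52.5; maximum distance = (95 − 10)/2 = 42.5.

location 52.5, max distance 42.5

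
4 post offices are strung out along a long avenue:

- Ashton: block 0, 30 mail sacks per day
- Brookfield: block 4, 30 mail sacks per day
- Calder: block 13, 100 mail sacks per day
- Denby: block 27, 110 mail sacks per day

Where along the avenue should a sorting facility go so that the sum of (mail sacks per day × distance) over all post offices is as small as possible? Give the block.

x = 13

For a sum of weighted absolute distances on a line, the optimum is the weighted median (not the mean). Total weight W = 270; half-weight = 135.
Sort by position and accumulate weight:
  block 0 (Ashton, w=30) → cum 30
  block 4 (Brookfield, w=30) → cum 60
  block 13 (Calder, w=100) → cum 160  ≥ 135 → median here
  block 27 (Denby, w=110) → cum 270
Optimal location: block 13.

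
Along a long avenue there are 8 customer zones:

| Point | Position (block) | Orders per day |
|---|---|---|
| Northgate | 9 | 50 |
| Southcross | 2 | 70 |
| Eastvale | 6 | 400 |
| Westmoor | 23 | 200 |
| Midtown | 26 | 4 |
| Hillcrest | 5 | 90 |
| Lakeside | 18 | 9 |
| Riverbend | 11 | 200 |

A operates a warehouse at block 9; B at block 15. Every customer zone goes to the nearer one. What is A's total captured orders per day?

The indifferent point is the midpoint (9+15)/2 = 12; customer zones left of it (closer to A at 9) go to A, those right go to B.
  Southcross at 2 (w=70) → A
  Hillcrest at 5 (w=90) → A
  Eastvale at 6 (w=400) → A
  Northgate at 9 (w=50) → A
  Riverbend at 11 (w=200) → A
  Lakeside at 18 (w=9) → B
  Westmoor at 23 (w=200) → B
  Midtown at 26 (w=4) → B
A captures 810; B captures 213.

810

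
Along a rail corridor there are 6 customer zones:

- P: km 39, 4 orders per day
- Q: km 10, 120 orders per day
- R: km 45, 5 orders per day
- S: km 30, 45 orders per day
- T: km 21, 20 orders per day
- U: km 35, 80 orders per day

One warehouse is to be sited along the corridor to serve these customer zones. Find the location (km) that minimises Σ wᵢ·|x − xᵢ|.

x = 21

For a sum of weighted absolute distances on a line, the optimum is the weighted median (not the mean). Total weight W = 274; half-weight = 137.
Sort by position and accumulate weight:
  km 10 (Q, w=120) → cum 120
  km 21 (T, w=20) → cum 140  ≥ 137 → median here
  km 30 (S, w=45) → cum 185
  km 35 (U, w=80) → cum 265
  km 39 (P, w=4) → cum 269
  km 45 (R, w=5) → cum 274
Optimal location: km 21.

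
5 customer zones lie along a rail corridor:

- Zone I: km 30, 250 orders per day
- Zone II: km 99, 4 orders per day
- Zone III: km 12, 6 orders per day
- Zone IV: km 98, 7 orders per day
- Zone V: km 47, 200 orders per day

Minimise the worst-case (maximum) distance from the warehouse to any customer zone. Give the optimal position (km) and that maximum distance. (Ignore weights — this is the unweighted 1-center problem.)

location 55.5, max distance 43.5

The 1-center on a line is the midpoint of the two extreme points: leftmost at 12, rightmost at 99.
Optimal location = (12 + 99)/2 = 55.5; maximum distance = (99 − 12)/2 = 43.5.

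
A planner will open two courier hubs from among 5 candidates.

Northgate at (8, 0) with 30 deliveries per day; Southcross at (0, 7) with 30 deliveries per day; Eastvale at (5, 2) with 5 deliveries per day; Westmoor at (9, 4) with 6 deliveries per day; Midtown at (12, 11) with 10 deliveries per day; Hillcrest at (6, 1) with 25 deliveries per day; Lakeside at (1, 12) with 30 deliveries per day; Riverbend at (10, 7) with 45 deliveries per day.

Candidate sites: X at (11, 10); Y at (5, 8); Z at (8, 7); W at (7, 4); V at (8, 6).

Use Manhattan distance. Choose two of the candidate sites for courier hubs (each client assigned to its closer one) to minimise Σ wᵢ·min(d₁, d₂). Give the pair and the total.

{Y, V}, total 1048

Evaluate every pair (each demand assigned to the nearer of the two):
  {Y, V}: total = 1048
  {Z, W}: total = 1052
  {Y, Z}: total = 1054
  {Y, W}: total = 1072
  {X, W}: total = 1142
  {W, V}: total = 1167
  {Z, V}: total = 1178
  {X, Z}: total = 1184
  {X, V}: total = 1193
  {X, Y}: total = 1228
Best pair: {Y, V} with total 1048.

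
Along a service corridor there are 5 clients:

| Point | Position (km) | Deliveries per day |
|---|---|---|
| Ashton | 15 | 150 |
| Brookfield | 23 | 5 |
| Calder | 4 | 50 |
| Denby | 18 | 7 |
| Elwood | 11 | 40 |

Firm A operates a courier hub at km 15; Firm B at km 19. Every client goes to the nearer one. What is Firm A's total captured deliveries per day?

240

The indifferent point is the midpoint (15+19)/2 = 17; clients left of it (closer to Firm A at 15) go to Firm A, those right go to Firm B.
  Calder at 4 (w=50) → Firm A
  Elwood at 11 (w=40) → Firm A
  Ashton at 15 (w=150) → Firm A
  Denby at 18 (w=7) → Firm B
  Brookfield at 23 (w=5) → Firm B
Firm A captures 240; Firm B captures 12.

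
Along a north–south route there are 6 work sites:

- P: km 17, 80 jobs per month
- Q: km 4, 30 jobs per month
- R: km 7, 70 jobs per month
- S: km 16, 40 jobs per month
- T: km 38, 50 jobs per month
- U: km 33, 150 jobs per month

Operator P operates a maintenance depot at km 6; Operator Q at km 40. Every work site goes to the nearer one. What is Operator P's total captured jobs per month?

The indifferent point is the midpoint (6+40)/2 = 23; work sites left of it (closer to Operator P at 6) go to Operator P, those right go to Operator Q.
  Q at 4 (w=30) → Operator P
  R at 7 (w=70) → Operator P
  S at 16 (w=40) → Operator P
  P at 17 (w=80) → Operator P
  U at 33 (w=150) → Operator Q
  T at 38 (w=50) → Operator Q
Operator P captures 220; Operator Q captures 200.

220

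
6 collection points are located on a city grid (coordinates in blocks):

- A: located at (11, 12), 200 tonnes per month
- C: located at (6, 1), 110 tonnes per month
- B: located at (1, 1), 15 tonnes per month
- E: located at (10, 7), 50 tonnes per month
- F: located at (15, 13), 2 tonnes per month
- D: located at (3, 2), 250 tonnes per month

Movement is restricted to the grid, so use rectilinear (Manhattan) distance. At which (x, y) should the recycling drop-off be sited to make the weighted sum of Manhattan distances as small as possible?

(6, 2)

Manhattan distance separates: Σwᵢ(|x−xᵢ|+|y−yᵢ|) = Σwᵢ|x−xᵢ| + Σwᵢ|y−yᵢ|, so x and y are optimised independently as 1-D weighted medians.
Total weight W = 627; half = 313.5.
x-coordinate, sorted with cumulative weight:
  x=1 (B, w=15) cum 15
  x=3 (D, w=250) cum 265
  x=6 (C, w=110) cum 375  ← median
  x=10 (E, w=50) cum 425
  x=11 (A, w=200) cum 625
  x=15 (F, w=2) cum 627
⇒ x* = 6
y-coordinate, sorted with cumulative weight:
  y=1 (C, w=110) cum 110
  y=1 (B, w=15) cum 125
  y=2 (D, w=250) cum 375  ← median
  y=7 (E, w=50) cum 425
  y=12 (A, w=200) cum 625
  y=13 (F, w=2) cum 627
⇒ y* = 2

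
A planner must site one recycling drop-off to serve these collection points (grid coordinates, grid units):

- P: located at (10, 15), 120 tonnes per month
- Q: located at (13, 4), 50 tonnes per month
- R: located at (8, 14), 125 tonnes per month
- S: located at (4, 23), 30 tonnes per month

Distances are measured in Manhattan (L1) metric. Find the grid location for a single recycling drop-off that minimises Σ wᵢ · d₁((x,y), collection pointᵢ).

(10, 14)

Manhattan distance separates: Σwᵢ(|x−xᵢ|+|y−yᵢ|) = Σwᵢ|x−xᵢ| + Σwᵢ|y−yᵢ|, so x and y are optimised independently as 1-D weighted medians.
Total weight W = 325; half = 162.5.
x-coordinate, sorted with cumulative weight:
  x=4 (S, w=30) cum 30
  x=8 (R, w=125) cum 155
  x=10 (P, w=120) cum 275  ← median
  x=13 (Q, w=50) cum 325
⇒ x* = 10
y-coordinate, sorted with cumulative weight:
  y=4 (Q, w=50) cum 50
  y=14 (R, w=125) cum 175  ← median
  y=15 (P, w=120) cum 295
  y=23 (S, w=30) cum 325
⇒ y* = 14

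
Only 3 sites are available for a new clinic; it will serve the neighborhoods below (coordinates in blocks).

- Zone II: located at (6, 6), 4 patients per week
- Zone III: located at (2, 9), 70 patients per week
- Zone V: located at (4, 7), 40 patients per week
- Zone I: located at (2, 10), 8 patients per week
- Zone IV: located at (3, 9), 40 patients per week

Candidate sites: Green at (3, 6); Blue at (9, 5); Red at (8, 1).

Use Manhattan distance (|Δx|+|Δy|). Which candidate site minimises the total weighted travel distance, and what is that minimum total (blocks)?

Total weighted distance at each candidate:
  Green (3, 6): total = 532
  Blue (9, 5): total = 1562
  Red (8, 1): total = 2048
Minimum is at Green with total 532 blocks.

Green, total 532 blocks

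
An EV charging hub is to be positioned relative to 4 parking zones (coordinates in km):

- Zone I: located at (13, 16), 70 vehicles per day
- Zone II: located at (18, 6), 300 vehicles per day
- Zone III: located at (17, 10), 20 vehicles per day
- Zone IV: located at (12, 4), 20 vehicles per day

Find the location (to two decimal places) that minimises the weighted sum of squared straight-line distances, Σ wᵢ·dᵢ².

(16.80, 7.80)

The minimiser of Σwᵢ‖p−pᵢ‖² is the weighted centroid p* = (Σwᵢpᵢ)/(Σwᵢ).
Σwᵢ = 410.
Σwᵢxᵢ = 70·13 + 300·18 + 20·17 + 20·12 = 6890.
Σwᵢyᵢ = 70·16 + 300·6 + 20·10 + 20·4 = 3200.
x* = 6890/410 = 16.80, y* = 3200/410 = 7.80.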